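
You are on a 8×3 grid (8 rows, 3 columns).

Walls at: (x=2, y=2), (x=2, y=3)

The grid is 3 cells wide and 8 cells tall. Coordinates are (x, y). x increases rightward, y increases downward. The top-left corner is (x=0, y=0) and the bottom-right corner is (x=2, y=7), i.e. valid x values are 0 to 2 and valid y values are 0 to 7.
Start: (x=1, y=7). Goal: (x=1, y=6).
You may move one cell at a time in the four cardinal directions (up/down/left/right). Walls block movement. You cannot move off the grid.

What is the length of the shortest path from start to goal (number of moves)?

BFS from (x=1, y=7) until reaching (x=1, y=6):
  Distance 0: (x=1, y=7)
  Distance 1: (x=1, y=6), (x=0, y=7), (x=2, y=7)  <- goal reached here
One shortest path (1 moves): (x=1, y=7) -> (x=1, y=6)

Answer: Shortest path length: 1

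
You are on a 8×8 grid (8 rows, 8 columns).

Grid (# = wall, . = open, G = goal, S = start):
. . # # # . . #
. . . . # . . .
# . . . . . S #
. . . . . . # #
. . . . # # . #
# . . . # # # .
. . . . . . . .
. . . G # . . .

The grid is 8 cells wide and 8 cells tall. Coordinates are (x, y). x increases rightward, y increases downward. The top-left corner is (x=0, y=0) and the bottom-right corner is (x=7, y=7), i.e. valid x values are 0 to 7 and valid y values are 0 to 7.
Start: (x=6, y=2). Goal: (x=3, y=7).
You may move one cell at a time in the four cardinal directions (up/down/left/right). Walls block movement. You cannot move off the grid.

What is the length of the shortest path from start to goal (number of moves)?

Answer: Shortest path length: 8

Derivation:
BFS from (x=6, y=2) until reaching (x=3, y=7):
  Distance 0: (x=6, y=2)
  Distance 1: (x=6, y=1), (x=5, y=2)
  Distance 2: (x=6, y=0), (x=5, y=1), (x=7, y=1), (x=4, y=2), (x=5, y=3)
  Distance 3: (x=5, y=0), (x=3, y=2), (x=4, y=3)
  Distance 4: (x=3, y=1), (x=2, y=2), (x=3, y=3)
  Distance 5: (x=2, y=1), (x=1, y=2), (x=2, y=3), (x=3, y=4)
  Distance 6: (x=1, y=1), (x=1, y=3), (x=2, y=4), (x=3, y=5)
  Distance 7: (x=1, y=0), (x=0, y=1), (x=0, y=3), (x=1, y=4), (x=2, y=5), (x=3, y=6)
  Distance 8: (x=0, y=0), (x=0, y=4), (x=1, y=5), (x=2, y=6), (x=4, y=6), (x=3, y=7)  <- goal reached here
One shortest path (8 moves): (x=6, y=2) -> (x=5, y=2) -> (x=4, y=2) -> (x=3, y=2) -> (x=3, y=3) -> (x=3, y=4) -> (x=3, y=5) -> (x=3, y=6) -> (x=3, y=7)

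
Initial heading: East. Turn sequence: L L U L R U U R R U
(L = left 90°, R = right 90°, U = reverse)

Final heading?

Answer: Final heading: East

Derivation:
Start: East
  L (left (90° counter-clockwise)) -> North
  L (left (90° counter-clockwise)) -> West
  U (U-turn (180°)) -> East
  L (left (90° counter-clockwise)) -> North
  R (right (90° clockwise)) -> East
  U (U-turn (180°)) -> West
  U (U-turn (180°)) -> East
  R (right (90° clockwise)) -> South
  R (right (90° clockwise)) -> West
  U (U-turn (180°)) -> East
Final: East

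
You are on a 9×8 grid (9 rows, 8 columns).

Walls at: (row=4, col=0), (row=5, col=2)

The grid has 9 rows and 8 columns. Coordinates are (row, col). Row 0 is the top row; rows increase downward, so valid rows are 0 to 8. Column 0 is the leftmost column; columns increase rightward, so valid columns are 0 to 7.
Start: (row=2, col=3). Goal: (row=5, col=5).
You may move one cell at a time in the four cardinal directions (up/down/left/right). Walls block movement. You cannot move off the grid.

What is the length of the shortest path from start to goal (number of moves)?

BFS from (row=2, col=3) until reaching (row=5, col=5):
  Distance 0: (row=2, col=3)
  Distance 1: (row=1, col=3), (row=2, col=2), (row=2, col=4), (row=3, col=3)
  Distance 2: (row=0, col=3), (row=1, col=2), (row=1, col=4), (row=2, col=1), (row=2, col=5), (row=3, col=2), (row=3, col=4), (row=4, col=3)
  Distance 3: (row=0, col=2), (row=0, col=4), (row=1, col=1), (row=1, col=5), (row=2, col=0), (row=2, col=6), (row=3, col=1), (row=3, col=5), (row=4, col=2), (row=4, col=4), (row=5, col=3)
  Distance 4: (row=0, col=1), (row=0, col=5), (row=1, col=0), (row=1, col=6), (row=2, col=7), (row=3, col=0), (row=3, col=6), (row=4, col=1), (row=4, col=5), (row=5, col=4), (row=6, col=3)
  Distance 5: (row=0, col=0), (row=0, col=6), (row=1, col=7), (row=3, col=7), (row=4, col=6), (row=5, col=1), (row=5, col=5), (row=6, col=2), (row=6, col=4), (row=7, col=3)  <- goal reached here
One shortest path (5 moves): (row=2, col=3) -> (row=2, col=4) -> (row=2, col=5) -> (row=3, col=5) -> (row=4, col=5) -> (row=5, col=5)

Answer: Shortest path length: 5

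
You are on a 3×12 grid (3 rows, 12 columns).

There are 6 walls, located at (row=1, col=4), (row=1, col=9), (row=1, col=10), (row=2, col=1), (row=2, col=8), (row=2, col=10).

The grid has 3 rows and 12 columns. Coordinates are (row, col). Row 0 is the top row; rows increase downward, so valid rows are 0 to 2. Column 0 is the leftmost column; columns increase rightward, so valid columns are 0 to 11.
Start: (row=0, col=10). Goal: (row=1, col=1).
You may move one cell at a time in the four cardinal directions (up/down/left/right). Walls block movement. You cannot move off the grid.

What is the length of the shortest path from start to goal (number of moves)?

Answer: Shortest path length: 10

Derivation:
BFS from (row=0, col=10) until reaching (row=1, col=1):
  Distance 0: (row=0, col=10)
  Distance 1: (row=0, col=9), (row=0, col=11)
  Distance 2: (row=0, col=8), (row=1, col=11)
  Distance 3: (row=0, col=7), (row=1, col=8), (row=2, col=11)
  Distance 4: (row=0, col=6), (row=1, col=7)
  Distance 5: (row=0, col=5), (row=1, col=6), (row=2, col=7)
  Distance 6: (row=0, col=4), (row=1, col=5), (row=2, col=6)
  Distance 7: (row=0, col=3), (row=2, col=5)
  Distance 8: (row=0, col=2), (row=1, col=3), (row=2, col=4)
  Distance 9: (row=0, col=1), (row=1, col=2), (row=2, col=3)
  Distance 10: (row=0, col=0), (row=1, col=1), (row=2, col=2)  <- goal reached here
One shortest path (10 moves): (row=0, col=10) -> (row=0, col=9) -> (row=0, col=8) -> (row=0, col=7) -> (row=0, col=6) -> (row=0, col=5) -> (row=0, col=4) -> (row=0, col=3) -> (row=0, col=2) -> (row=0, col=1) -> (row=1, col=1)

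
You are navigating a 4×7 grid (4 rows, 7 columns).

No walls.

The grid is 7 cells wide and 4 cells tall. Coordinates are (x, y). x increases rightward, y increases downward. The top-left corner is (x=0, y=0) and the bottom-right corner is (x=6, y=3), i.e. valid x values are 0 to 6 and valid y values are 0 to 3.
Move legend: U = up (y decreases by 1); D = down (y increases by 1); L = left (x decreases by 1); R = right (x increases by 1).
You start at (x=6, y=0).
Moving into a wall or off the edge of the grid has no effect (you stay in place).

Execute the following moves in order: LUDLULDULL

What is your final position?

Start: (x=6, y=0)
  L (left): (x=6, y=0) -> (x=5, y=0)
  U (up): blocked, stay at (x=5, y=0)
  D (down): (x=5, y=0) -> (x=5, y=1)
  L (left): (x=5, y=1) -> (x=4, y=1)
  U (up): (x=4, y=1) -> (x=4, y=0)
  L (left): (x=4, y=0) -> (x=3, y=0)
  D (down): (x=3, y=0) -> (x=3, y=1)
  U (up): (x=3, y=1) -> (x=3, y=0)
  L (left): (x=3, y=0) -> (x=2, y=0)
  L (left): (x=2, y=0) -> (x=1, y=0)
Final: (x=1, y=0)

Answer: Final position: (x=1, y=0)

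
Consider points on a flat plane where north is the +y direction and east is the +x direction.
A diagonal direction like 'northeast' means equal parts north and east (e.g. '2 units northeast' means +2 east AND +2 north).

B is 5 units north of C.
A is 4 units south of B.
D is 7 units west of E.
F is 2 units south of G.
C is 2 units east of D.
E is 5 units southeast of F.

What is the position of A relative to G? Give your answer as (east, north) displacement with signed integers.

Place G at the origin (east=0, north=0).
  F is 2 units south of G: delta (east=+0, north=-2); F at (east=0, north=-2).
  E is 5 units southeast of F: delta (east=+5, north=-5); E at (east=5, north=-7).
  D is 7 units west of E: delta (east=-7, north=+0); D at (east=-2, north=-7).
  C is 2 units east of D: delta (east=+2, north=+0); C at (east=0, north=-7).
  B is 5 units north of C: delta (east=+0, north=+5); B at (east=0, north=-2).
  A is 4 units south of B: delta (east=+0, north=-4); A at (east=0, north=-6).
Therefore A relative to G: (east=0, north=-6).

Answer: A is at (east=0, north=-6) relative to G.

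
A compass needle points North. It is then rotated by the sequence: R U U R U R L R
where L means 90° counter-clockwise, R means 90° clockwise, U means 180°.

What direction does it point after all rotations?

Start: North
  R (right (90° clockwise)) -> East
  U (U-turn (180°)) -> West
  U (U-turn (180°)) -> East
  R (right (90° clockwise)) -> South
  U (U-turn (180°)) -> North
  R (right (90° clockwise)) -> East
  L (left (90° counter-clockwise)) -> North
  R (right (90° clockwise)) -> East
Final: East

Answer: Final heading: East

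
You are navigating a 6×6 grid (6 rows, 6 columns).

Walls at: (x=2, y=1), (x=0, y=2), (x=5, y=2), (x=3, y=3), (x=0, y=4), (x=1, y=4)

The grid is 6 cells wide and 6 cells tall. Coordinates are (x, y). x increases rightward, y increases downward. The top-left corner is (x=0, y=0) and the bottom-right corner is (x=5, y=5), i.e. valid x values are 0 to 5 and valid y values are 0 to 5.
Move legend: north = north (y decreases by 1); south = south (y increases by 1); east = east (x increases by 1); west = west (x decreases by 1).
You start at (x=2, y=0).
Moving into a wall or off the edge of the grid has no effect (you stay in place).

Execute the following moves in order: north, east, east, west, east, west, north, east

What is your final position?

Answer: Final position: (x=4, y=0)

Derivation:
Start: (x=2, y=0)
  north (north): blocked, stay at (x=2, y=0)
  east (east): (x=2, y=0) -> (x=3, y=0)
  east (east): (x=3, y=0) -> (x=4, y=0)
  west (west): (x=4, y=0) -> (x=3, y=0)
  east (east): (x=3, y=0) -> (x=4, y=0)
  west (west): (x=4, y=0) -> (x=3, y=0)
  north (north): blocked, stay at (x=3, y=0)
  east (east): (x=3, y=0) -> (x=4, y=0)
Final: (x=4, y=0)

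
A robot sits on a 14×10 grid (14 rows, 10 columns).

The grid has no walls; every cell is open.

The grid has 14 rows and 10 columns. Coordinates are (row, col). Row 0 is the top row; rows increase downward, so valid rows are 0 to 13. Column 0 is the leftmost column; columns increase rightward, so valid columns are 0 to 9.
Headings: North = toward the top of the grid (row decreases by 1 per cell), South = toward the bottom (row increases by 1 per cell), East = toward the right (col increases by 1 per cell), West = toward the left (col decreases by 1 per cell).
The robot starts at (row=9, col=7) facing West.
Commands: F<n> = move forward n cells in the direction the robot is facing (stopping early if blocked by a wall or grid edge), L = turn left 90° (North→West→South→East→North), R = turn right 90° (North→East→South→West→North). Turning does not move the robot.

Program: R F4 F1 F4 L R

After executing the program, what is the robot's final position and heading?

Answer: Final position: (row=0, col=7), facing North

Derivation:
Start: (row=9, col=7), facing West
  R: turn right, now facing North
  F4: move forward 4, now at (row=5, col=7)
  F1: move forward 1, now at (row=4, col=7)
  F4: move forward 4, now at (row=0, col=7)
  L: turn left, now facing West
  R: turn right, now facing North
Final: (row=0, col=7), facing North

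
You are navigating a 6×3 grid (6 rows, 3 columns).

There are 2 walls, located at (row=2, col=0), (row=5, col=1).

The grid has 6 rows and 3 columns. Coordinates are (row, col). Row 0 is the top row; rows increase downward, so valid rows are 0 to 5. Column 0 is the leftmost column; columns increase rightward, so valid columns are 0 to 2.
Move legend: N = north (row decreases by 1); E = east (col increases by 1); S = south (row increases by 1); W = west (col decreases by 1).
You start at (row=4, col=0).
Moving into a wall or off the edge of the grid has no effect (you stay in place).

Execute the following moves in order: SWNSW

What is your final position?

Start: (row=4, col=0)
  S (south): (row=4, col=0) -> (row=5, col=0)
  W (west): blocked, stay at (row=5, col=0)
  N (north): (row=5, col=0) -> (row=4, col=0)
  S (south): (row=4, col=0) -> (row=5, col=0)
  W (west): blocked, stay at (row=5, col=0)
Final: (row=5, col=0)

Answer: Final position: (row=5, col=0)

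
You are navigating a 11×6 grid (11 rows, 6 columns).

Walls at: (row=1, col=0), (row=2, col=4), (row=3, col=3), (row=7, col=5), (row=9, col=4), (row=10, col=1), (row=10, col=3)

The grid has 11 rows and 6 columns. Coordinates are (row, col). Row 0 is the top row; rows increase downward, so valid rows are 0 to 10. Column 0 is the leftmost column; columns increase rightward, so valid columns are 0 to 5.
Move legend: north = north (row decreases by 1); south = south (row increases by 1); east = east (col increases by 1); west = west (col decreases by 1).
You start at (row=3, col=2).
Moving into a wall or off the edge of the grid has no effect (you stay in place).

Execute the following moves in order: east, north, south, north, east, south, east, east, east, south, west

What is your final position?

Answer: Final position: (row=2, col=2)

Derivation:
Start: (row=3, col=2)
  east (east): blocked, stay at (row=3, col=2)
  north (north): (row=3, col=2) -> (row=2, col=2)
  south (south): (row=2, col=2) -> (row=3, col=2)
  north (north): (row=3, col=2) -> (row=2, col=2)
  east (east): (row=2, col=2) -> (row=2, col=3)
  south (south): blocked, stay at (row=2, col=3)
  [×3]east (east): blocked, stay at (row=2, col=3)
  south (south): blocked, stay at (row=2, col=3)
  west (west): (row=2, col=3) -> (row=2, col=2)
Final: (row=2, col=2)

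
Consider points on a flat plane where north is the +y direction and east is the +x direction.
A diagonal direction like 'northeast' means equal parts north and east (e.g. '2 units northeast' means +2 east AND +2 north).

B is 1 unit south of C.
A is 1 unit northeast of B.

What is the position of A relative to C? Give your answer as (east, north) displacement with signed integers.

Place C at the origin (east=0, north=0).
  B is 1 unit south of C: delta (east=+0, north=-1); B at (east=0, north=-1).
  A is 1 unit northeast of B: delta (east=+1, north=+1); A at (east=1, north=0).
Therefore A relative to C: (east=1, north=0).

Answer: A is at (east=1, north=0) relative to C.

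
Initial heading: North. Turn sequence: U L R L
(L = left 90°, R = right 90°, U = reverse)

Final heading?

Start: North
  U (U-turn (180°)) -> South
  L (left (90° counter-clockwise)) -> East
  R (right (90° clockwise)) -> South
  L (left (90° counter-clockwise)) -> East
Final: East

Answer: Final heading: East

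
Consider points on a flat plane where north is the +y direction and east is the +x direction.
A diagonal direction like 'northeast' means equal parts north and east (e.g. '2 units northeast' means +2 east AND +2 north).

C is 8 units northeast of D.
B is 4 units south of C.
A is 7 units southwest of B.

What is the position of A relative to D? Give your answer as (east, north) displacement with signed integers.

Answer: A is at (east=1, north=-3) relative to D.

Derivation:
Place D at the origin (east=0, north=0).
  C is 8 units northeast of D: delta (east=+8, north=+8); C at (east=8, north=8).
  B is 4 units south of C: delta (east=+0, north=-4); B at (east=8, north=4).
  A is 7 units southwest of B: delta (east=-7, north=-7); A at (east=1, north=-3).
Therefore A relative to D: (east=1, north=-3).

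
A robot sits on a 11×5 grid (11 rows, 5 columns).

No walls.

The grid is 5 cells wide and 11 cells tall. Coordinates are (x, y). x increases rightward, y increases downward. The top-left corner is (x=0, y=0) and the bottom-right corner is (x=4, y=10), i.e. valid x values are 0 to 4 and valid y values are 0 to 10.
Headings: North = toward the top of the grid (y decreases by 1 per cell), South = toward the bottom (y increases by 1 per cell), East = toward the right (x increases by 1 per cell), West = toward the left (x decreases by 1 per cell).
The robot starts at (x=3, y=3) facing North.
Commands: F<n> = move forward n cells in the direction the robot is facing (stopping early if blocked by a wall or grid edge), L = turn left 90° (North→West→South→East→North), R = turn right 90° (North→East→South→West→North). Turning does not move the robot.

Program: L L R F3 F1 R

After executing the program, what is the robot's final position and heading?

Start: (x=3, y=3), facing North
  L: turn left, now facing West
  L: turn left, now facing South
  R: turn right, now facing West
  F3: move forward 3, now at (x=0, y=3)
  F1: move forward 0/1 (blocked), now at (x=0, y=3)
  R: turn right, now facing North
Final: (x=0, y=3), facing North

Answer: Final position: (x=0, y=3), facing North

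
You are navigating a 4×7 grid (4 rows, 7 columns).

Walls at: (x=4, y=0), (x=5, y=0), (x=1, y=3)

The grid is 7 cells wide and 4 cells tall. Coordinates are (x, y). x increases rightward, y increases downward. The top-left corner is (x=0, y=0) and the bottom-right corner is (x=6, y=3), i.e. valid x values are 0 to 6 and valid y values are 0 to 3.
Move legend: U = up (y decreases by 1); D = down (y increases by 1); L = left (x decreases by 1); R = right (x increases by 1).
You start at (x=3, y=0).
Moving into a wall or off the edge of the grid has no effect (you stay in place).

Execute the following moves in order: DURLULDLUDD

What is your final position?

Start: (x=3, y=0)
  D (down): (x=3, y=0) -> (x=3, y=1)
  U (up): (x=3, y=1) -> (x=3, y=0)
  R (right): blocked, stay at (x=3, y=0)
  L (left): (x=3, y=0) -> (x=2, y=0)
  U (up): blocked, stay at (x=2, y=0)
  L (left): (x=2, y=0) -> (x=1, y=0)
  D (down): (x=1, y=0) -> (x=1, y=1)
  L (left): (x=1, y=1) -> (x=0, y=1)
  U (up): (x=0, y=1) -> (x=0, y=0)
  D (down): (x=0, y=0) -> (x=0, y=1)
  D (down): (x=0, y=1) -> (x=0, y=2)
Final: (x=0, y=2)

Answer: Final position: (x=0, y=2)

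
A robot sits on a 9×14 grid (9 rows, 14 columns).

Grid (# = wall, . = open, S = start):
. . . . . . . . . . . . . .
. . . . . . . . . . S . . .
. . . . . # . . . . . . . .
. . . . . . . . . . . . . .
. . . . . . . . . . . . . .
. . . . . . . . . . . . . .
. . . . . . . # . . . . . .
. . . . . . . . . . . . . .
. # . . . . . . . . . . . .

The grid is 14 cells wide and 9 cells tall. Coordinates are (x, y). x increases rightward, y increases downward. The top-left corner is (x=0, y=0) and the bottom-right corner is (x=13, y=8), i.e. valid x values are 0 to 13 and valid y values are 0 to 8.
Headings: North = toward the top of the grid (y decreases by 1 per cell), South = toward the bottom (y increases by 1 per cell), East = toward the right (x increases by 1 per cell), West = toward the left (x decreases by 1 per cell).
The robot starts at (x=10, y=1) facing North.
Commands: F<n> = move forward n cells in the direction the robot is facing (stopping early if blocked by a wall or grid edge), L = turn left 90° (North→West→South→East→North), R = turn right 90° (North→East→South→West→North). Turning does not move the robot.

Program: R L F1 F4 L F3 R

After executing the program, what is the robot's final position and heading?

Answer: Final position: (x=7, y=0), facing North

Derivation:
Start: (x=10, y=1), facing North
  R: turn right, now facing East
  L: turn left, now facing North
  F1: move forward 1, now at (x=10, y=0)
  F4: move forward 0/4 (blocked), now at (x=10, y=0)
  L: turn left, now facing West
  F3: move forward 3, now at (x=7, y=0)
  R: turn right, now facing North
Final: (x=7, y=0), facing North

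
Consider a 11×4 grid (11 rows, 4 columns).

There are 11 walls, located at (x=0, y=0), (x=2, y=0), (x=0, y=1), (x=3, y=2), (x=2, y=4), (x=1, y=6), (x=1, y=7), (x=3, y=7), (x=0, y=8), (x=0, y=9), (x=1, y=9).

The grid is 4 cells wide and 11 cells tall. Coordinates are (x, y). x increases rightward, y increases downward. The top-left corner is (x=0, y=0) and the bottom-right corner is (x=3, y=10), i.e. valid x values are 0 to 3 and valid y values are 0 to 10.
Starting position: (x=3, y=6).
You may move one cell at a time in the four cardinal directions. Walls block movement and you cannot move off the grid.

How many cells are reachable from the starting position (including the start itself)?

BFS flood-fill from (x=3, y=6):
  Distance 0: (x=3, y=6)
  Distance 1: (x=3, y=5), (x=2, y=6)
  Distance 2: (x=3, y=4), (x=2, y=5), (x=2, y=7)
  Distance 3: (x=3, y=3), (x=1, y=5), (x=2, y=8)
  Distance 4: (x=2, y=3), (x=1, y=4), (x=0, y=5), (x=1, y=8), (x=3, y=8), (x=2, y=9)
  Distance 5: (x=2, y=2), (x=1, y=3), (x=0, y=4), (x=0, y=6), (x=3, y=9), (x=2, y=10)
  Distance 6: (x=2, y=1), (x=1, y=2), (x=0, y=3), (x=0, y=7), (x=1, y=10), (x=3, y=10)
  Distance 7: (x=1, y=1), (x=3, y=1), (x=0, y=2), (x=0, y=10)
  Distance 8: (x=1, y=0), (x=3, y=0)
Total reachable: 33 (grid has 33 open cells total)

Answer: Reachable cells: 33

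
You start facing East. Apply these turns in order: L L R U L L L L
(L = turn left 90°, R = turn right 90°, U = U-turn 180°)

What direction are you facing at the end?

Answer: Final heading: South

Derivation:
Start: East
  L (left (90° counter-clockwise)) -> North
  L (left (90° counter-clockwise)) -> West
  R (right (90° clockwise)) -> North
  U (U-turn (180°)) -> South
  L (left (90° counter-clockwise)) -> East
  L (left (90° counter-clockwise)) -> North
  L (left (90° counter-clockwise)) -> West
  L (left (90° counter-clockwise)) -> South
Final: South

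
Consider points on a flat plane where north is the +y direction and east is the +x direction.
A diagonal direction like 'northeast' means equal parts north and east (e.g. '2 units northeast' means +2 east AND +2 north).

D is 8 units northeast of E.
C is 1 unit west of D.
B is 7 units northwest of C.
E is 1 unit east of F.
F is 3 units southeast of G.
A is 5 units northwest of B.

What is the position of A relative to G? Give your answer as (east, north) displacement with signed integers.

Place G at the origin (east=0, north=0).
  F is 3 units southeast of G: delta (east=+3, north=-3); F at (east=3, north=-3).
  E is 1 unit east of F: delta (east=+1, north=+0); E at (east=4, north=-3).
  D is 8 units northeast of E: delta (east=+8, north=+8); D at (east=12, north=5).
  C is 1 unit west of D: delta (east=-1, north=+0); C at (east=11, north=5).
  B is 7 units northwest of C: delta (east=-7, north=+7); B at (east=4, north=12).
  A is 5 units northwest of B: delta (east=-5, north=+5); A at (east=-1, north=17).
Therefore A relative to G: (east=-1, north=17).

Answer: A is at (east=-1, north=17) relative to G.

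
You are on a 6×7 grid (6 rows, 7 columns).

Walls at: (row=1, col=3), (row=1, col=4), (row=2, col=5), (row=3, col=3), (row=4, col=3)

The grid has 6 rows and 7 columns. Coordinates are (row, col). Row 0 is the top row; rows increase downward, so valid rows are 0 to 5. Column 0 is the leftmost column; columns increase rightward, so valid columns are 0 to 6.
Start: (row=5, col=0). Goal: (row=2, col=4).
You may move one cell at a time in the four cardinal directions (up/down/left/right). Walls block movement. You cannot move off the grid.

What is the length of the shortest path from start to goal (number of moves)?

Answer: Shortest path length: 7

Derivation:
BFS from (row=5, col=0) until reaching (row=2, col=4):
  Distance 0: (row=5, col=0)
  Distance 1: (row=4, col=0), (row=5, col=1)
  Distance 2: (row=3, col=0), (row=4, col=1), (row=5, col=2)
  Distance 3: (row=2, col=0), (row=3, col=1), (row=4, col=2), (row=5, col=3)
  Distance 4: (row=1, col=0), (row=2, col=1), (row=3, col=2), (row=5, col=4)
  Distance 5: (row=0, col=0), (row=1, col=1), (row=2, col=2), (row=4, col=4), (row=5, col=5)
  Distance 6: (row=0, col=1), (row=1, col=2), (row=2, col=3), (row=3, col=4), (row=4, col=5), (row=5, col=6)
  Distance 7: (row=0, col=2), (row=2, col=4), (row=3, col=5), (row=4, col=6)  <- goal reached here
One shortest path (7 moves): (row=5, col=0) -> (row=5, col=1) -> (row=5, col=2) -> (row=5, col=3) -> (row=5, col=4) -> (row=4, col=4) -> (row=3, col=4) -> (row=2, col=4)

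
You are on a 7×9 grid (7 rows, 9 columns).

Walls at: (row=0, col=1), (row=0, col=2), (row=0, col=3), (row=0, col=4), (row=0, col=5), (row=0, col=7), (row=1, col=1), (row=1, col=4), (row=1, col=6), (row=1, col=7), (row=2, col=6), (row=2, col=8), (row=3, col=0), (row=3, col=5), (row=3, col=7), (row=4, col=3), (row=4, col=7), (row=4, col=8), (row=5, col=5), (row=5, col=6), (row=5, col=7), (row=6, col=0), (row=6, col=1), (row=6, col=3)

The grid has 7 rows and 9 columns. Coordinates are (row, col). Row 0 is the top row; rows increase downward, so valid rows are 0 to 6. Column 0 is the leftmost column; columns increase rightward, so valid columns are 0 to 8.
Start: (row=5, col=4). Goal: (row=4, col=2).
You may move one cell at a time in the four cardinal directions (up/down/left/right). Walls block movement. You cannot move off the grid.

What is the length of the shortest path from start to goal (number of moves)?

BFS from (row=5, col=4) until reaching (row=4, col=2):
  Distance 0: (row=5, col=4)
  Distance 1: (row=4, col=4), (row=5, col=3), (row=6, col=4)
  Distance 2: (row=3, col=4), (row=4, col=5), (row=5, col=2), (row=6, col=5)
  Distance 3: (row=2, col=4), (row=3, col=3), (row=4, col=2), (row=4, col=6), (row=5, col=1), (row=6, col=2), (row=6, col=6)  <- goal reached here
One shortest path (3 moves): (row=5, col=4) -> (row=5, col=3) -> (row=5, col=2) -> (row=4, col=2)

Answer: Shortest path length: 3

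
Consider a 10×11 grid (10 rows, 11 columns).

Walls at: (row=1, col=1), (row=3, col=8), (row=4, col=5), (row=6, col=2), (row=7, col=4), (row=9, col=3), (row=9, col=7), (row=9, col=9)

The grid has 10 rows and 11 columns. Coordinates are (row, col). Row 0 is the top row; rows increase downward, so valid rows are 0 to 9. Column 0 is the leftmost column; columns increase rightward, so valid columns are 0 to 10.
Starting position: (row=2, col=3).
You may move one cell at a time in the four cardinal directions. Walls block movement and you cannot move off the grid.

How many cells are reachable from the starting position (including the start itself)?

Answer: Reachable cells: 102

Derivation:
BFS flood-fill from (row=2, col=3):
  Distance 0: (row=2, col=3)
  Distance 1: (row=1, col=3), (row=2, col=2), (row=2, col=4), (row=3, col=3)
  Distance 2: (row=0, col=3), (row=1, col=2), (row=1, col=4), (row=2, col=1), (row=2, col=5), (row=3, col=2), (row=3, col=4), (row=4, col=3)
  Distance 3: (row=0, col=2), (row=0, col=4), (row=1, col=5), (row=2, col=0), (row=2, col=6), (row=3, col=1), (row=3, col=5), (row=4, col=2), (row=4, col=4), (row=5, col=3)
  Distance 4: (row=0, col=1), (row=0, col=5), (row=1, col=0), (row=1, col=6), (row=2, col=7), (row=3, col=0), (row=3, col=6), (row=4, col=1), (row=5, col=2), (row=5, col=4), (row=6, col=3)
  Distance 5: (row=0, col=0), (row=0, col=6), (row=1, col=7), (row=2, col=8), (row=3, col=7), (row=4, col=0), (row=4, col=6), (row=5, col=1), (row=5, col=5), (row=6, col=4), (row=7, col=3)
  Distance 6: (row=0, col=7), (row=1, col=8), (row=2, col=9), (row=4, col=7), (row=5, col=0), (row=5, col=6), (row=6, col=1), (row=6, col=5), (row=7, col=2), (row=8, col=3)
  Distance 7: (row=0, col=8), (row=1, col=9), (row=2, col=10), (row=3, col=9), (row=4, col=8), (row=5, col=7), (row=6, col=0), (row=6, col=6), (row=7, col=1), (row=7, col=5), (row=8, col=2), (row=8, col=4)
  Distance 8: (row=0, col=9), (row=1, col=10), (row=3, col=10), (row=4, col=9), (row=5, col=8), (row=6, col=7), (row=7, col=0), (row=7, col=6), (row=8, col=1), (row=8, col=5), (row=9, col=2), (row=9, col=4)
  Distance 9: (row=0, col=10), (row=4, col=10), (row=5, col=9), (row=6, col=8), (row=7, col=7), (row=8, col=0), (row=8, col=6), (row=9, col=1), (row=9, col=5)
  Distance 10: (row=5, col=10), (row=6, col=9), (row=7, col=8), (row=8, col=7), (row=9, col=0), (row=9, col=6)
  Distance 11: (row=6, col=10), (row=7, col=9), (row=8, col=8)
  Distance 12: (row=7, col=10), (row=8, col=9), (row=9, col=8)
  Distance 13: (row=8, col=10)
  Distance 14: (row=9, col=10)
Total reachable: 102 (grid has 102 open cells total)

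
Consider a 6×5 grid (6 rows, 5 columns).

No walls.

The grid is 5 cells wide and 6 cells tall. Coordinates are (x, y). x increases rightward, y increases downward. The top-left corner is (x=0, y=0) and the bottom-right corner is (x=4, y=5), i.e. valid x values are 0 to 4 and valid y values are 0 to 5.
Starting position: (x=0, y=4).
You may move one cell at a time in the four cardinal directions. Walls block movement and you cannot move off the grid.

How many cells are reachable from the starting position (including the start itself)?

Answer: Reachable cells: 30

Derivation:
BFS flood-fill from (x=0, y=4):
  Distance 0: (x=0, y=4)
  Distance 1: (x=0, y=3), (x=1, y=4), (x=0, y=5)
  Distance 2: (x=0, y=2), (x=1, y=3), (x=2, y=4), (x=1, y=5)
  Distance 3: (x=0, y=1), (x=1, y=2), (x=2, y=3), (x=3, y=4), (x=2, y=5)
  Distance 4: (x=0, y=0), (x=1, y=1), (x=2, y=2), (x=3, y=3), (x=4, y=4), (x=3, y=5)
  Distance 5: (x=1, y=0), (x=2, y=1), (x=3, y=2), (x=4, y=3), (x=4, y=5)
  Distance 6: (x=2, y=0), (x=3, y=1), (x=4, y=2)
  Distance 7: (x=3, y=0), (x=4, y=1)
  Distance 8: (x=4, y=0)
Total reachable: 30 (grid has 30 open cells total)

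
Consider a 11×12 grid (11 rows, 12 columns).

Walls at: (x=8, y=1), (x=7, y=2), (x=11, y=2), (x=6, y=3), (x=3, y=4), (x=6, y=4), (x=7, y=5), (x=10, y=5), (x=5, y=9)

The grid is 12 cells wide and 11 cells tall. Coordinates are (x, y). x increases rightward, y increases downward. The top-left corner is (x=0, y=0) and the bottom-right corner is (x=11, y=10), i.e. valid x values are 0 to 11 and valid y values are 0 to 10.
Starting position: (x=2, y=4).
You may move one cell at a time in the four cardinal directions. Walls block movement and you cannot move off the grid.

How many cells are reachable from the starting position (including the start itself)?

Answer: Reachable cells: 123

Derivation:
BFS flood-fill from (x=2, y=4):
  Distance 0: (x=2, y=4)
  Distance 1: (x=2, y=3), (x=1, y=4), (x=2, y=5)
  Distance 2: (x=2, y=2), (x=1, y=3), (x=3, y=3), (x=0, y=4), (x=1, y=5), (x=3, y=5), (x=2, y=6)
  Distance 3: (x=2, y=1), (x=1, y=2), (x=3, y=2), (x=0, y=3), (x=4, y=3), (x=0, y=5), (x=4, y=5), (x=1, y=6), (x=3, y=6), (x=2, y=7)
  Distance 4: (x=2, y=0), (x=1, y=1), (x=3, y=1), (x=0, y=2), (x=4, y=2), (x=5, y=3), (x=4, y=4), (x=5, y=5), (x=0, y=6), (x=4, y=6), (x=1, y=7), (x=3, y=7), (x=2, y=8)
  Distance 5: (x=1, y=0), (x=3, y=0), (x=0, y=1), (x=4, y=1), (x=5, y=2), (x=5, y=4), (x=6, y=5), (x=5, y=6), (x=0, y=7), (x=4, y=7), (x=1, y=8), (x=3, y=8), (x=2, y=9)
  Distance 6: (x=0, y=0), (x=4, y=0), (x=5, y=1), (x=6, y=2), (x=6, y=6), (x=5, y=7), (x=0, y=8), (x=4, y=8), (x=1, y=9), (x=3, y=9), (x=2, y=10)
  Distance 7: (x=5, y=0), (x=6, y=1), (x=7, y=6), (x=6, y=7), (x=5, y=8), (x=0, y=9), (x=4, y=9), (x=1, y=10), (x=3, y=10)
  Distance 8: (x=6, y=0), (x=7, y=1), (x=8, y=6), (x=7, y=7), (x=6, y=8), (x=0, y=10), (x=4, y=10)
  Distance 9: (x=7, y=0), (x=8, y=5), (x=9, y=6), (x=8, y=7), (x=7, y=8), (x=6, y=9), (x=5, y=10)
  Distance 10: (x=8, y=0), (x=8, y=4), (x=9, y=5), (x=10, y=6), (x=9, y=7), (x=8, y=8), (x=7, y=9), (x=6, y=10)
  Distance 11: (x=9, y=0), (x=8, y=3), (x=7, y=4), (x=9, y=4), (x=11, y=6), (x=10, y=7), (x=9, y=8), (x=8, y=9), (x=7, y=10)
  Distance 12: (x=10, y=0), (x=9, y=1), (x=8, y=2), (x=7, y=3), (x=9, y=3), (x=10, y=4), (x=11, y=5), (x=11, y=7), (x=10, y=8), (x=9, y=9), (x=8, y=10)
  Distance 13: (x=11, y=0), (x=10, y=1), (x=9, y=2), (x=10, y=3), (x=11, y=4), (x=11, y=8), (x=10, y=9), (x=9, y=10)
  Distance 14: (x=11, y=1), (x=10, y=2), (x=11, y=3), (x=11, y=9), (x=10, y=10)
  Distance 15: (x=11, y=10)
Total reachable: 123 (grid has 123 open cells total)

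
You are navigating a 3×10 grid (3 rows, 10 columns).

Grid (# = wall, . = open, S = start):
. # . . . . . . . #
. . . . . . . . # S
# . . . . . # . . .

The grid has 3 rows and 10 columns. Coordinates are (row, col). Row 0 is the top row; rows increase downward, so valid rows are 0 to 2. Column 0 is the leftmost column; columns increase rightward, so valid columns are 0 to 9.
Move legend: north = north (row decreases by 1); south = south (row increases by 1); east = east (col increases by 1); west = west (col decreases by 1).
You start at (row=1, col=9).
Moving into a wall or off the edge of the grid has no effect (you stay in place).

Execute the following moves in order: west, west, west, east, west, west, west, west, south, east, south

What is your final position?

Start: (row=1, col=9)
  [×3]west (west): blocked, stay at (row=1, col=9)
  east (east): blocked, stay at (row=1, col=9)
  [×4]west (west): blocked, stay at (row=1, col=9)
  south (south): (row=1, col=9) -> (row=2, col=9)
  east (east): blocked, stay at (row=2, col=9)
  south (south): blocked, stay at (row=2, col=9)
Final: (row=2, col=9)

Answer: Final position: (row=2, col=9)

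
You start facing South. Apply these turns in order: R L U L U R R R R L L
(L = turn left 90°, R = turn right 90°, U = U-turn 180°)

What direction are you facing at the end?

Answer: Final heading: West

Derivation:
Start: South
  R (right (90° clockwise)) -> West
  L (left (90° counter-clockwise)) -> South
  U (U-turn (180°)) -> North
  L (left (90° counter-clockwise)) -> West
  U (U-turn (180°)) -> East
  R (right (90° clockwise)) -> South
  R (right (90° clockwise)) -> West
  R (right (90° clockwise)) -> North
  R (right (90° clockwise)) -> East
  L (left (90° counter-clockwise)) -> North
  L (left (90° counter-clockwise)) -> West
Final: West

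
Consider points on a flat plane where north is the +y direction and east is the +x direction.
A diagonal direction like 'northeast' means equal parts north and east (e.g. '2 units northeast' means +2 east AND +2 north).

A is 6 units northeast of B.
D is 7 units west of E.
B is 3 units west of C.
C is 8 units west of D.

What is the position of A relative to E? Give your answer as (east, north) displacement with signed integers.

Answer: A is at (east=-12, north=6) relative to E.

Derivation:
Place E at the origin (east=0, north=0).
  D is 7 units west of E: delta (east=-7, north=+0); D at (east=-7, north=0).
  C is 8 units west of D: delta (east=-8, north=+0); C at (east=-15, north=0).
  B is 3 units west of C: delta (east=-3, north=+0); B at (east=-18, north=0).
  A is 6 units northeast of B: delta (east=+6, north=+6); A at (east=-12, north=6).
Therefore A relative to E: (east=-12, north=6).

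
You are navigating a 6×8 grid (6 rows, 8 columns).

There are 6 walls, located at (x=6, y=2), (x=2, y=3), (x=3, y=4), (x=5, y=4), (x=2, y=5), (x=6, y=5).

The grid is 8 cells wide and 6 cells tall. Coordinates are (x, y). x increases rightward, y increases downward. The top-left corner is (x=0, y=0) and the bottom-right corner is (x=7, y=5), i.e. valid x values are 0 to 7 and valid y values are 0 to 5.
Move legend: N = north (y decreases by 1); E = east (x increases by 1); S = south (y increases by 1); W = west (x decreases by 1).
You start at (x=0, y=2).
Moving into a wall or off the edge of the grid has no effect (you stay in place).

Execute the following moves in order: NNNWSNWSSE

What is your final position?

Start: (x=0, y=2)
  N (north): (x=0, y=2) -> (x=0, y=1)
  N (north): (x=0, y=1) -> (x=0, y=0)
  N (north): blocked, stay at (x=0, y=0)
  W (west): blocked, stay at (x=0, y=0)
  S (south): (x=0, y=0) -> (x=0, y=1)
  N (north): (x=0, y=1) -> (x=0, y=0)
  W (west): blocked, stay at (x=0, y=0)
  S (south): (x=0, y=0) -> (x=0, y=1)
  S (south): (x=0, y=1) -> (x=0, y=2)
  E (east): (x=0, y=2) -> (x=1, y=2)
Final: (x=1, y=2)

Answer: Final position: (x=1, y=2)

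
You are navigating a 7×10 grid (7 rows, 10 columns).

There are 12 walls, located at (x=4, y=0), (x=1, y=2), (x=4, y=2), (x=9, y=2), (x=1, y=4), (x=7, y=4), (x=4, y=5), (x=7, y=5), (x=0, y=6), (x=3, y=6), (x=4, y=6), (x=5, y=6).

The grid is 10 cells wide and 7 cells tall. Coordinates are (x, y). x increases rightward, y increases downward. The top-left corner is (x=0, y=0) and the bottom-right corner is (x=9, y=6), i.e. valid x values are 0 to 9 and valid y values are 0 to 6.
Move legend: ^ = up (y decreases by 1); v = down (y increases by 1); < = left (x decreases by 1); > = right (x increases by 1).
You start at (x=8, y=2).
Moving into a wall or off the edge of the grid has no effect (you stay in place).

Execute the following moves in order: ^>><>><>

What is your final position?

Answer: Final position: (x=9, y=1)

Derivation:
Start: (x=8, y=2)
  ^ (up): (x=8, y=2) -> (x=8, y=1)
  > (right): (x=8, y=1) -> (x=9, y=1)
  > (right): blocked, stay at (x=9, y=1)
  < (left): (x=9, y=1) -> (x=8, y=1)
  > (right): (x=8, y=1) -> (x=9, y=1)
  > (right): blocked, stay at (x=9, y=1)
  < (left): (x=9, y=1) -> (x=8, y=1)
  > (right): (x=8, y=1) -> (x=9, y=1)
Final: (x=9, y=1)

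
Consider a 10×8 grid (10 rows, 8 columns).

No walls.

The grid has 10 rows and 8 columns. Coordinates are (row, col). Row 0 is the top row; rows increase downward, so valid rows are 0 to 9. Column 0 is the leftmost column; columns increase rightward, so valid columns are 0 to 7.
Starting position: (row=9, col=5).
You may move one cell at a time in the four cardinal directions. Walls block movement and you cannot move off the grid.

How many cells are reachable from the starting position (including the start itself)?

Answer: Reachable cells: 80

Derivation:
BFS flood-fill from (row=9, col=5):
  Distance 0: (row=9, col=5)
  Distance 1: (row=8, col=5), (row=9, col=4), (row=9, col=6)
  Distance 2: (row=7, col=5), (row=8, col=4), (row=8, col=6), (row=9, col=3), (row=9, col=7)
  Distance 3: (row=6, col=5), (row=7, col=4), (row=7, col=6), (row=8, col=3), (row=8, col=7), (row=9, col=2)
  Distance 4: (row=5, col=5), (row=6, col=4), (row=6, col=6), (row=7, col=3), (row=7, col=7), (row=8, col=2), (row=9, col=1)
  Distance 5: (row=4, col=5), (row=5, col=4), (row=5, col=6), (row=6, col=3), (row=6, col=7), (row=7, col=2), (row=8, col=1), (row=9, col=0)
  Distance 6: (row=3, col=5), (row=4, col=4), (row=4, col=6), (row=5, col=3), (row=5, col=7), (row=6, col=2), (row=7, col=1), (row=8, col=0)
  Distance 7: (row=2, col=5), (row=3, col=4), (row=3, col=6), (row=4, col=3), (row=4, col=7), (row=5, col=2), (row=6, col=1), (row=7, col=0)
  Distance 8: (row=1, col=5), (row=2, col=4), (row=2, col=6), (row=3, col=3), (row=3, col=7), (row=4, col=2), (row=5, col=1), (row=6, col=0)
  Distance 9: (row=0, col=5), (row=1, col=4), (row=1, col=6), (row=2, col=3), (row=2, col=7), (row=3, col=2), (row=4, col=1), (row=5, col=0)
  Distance 10: (row=0, col=4), (row=0, col=6), (row=1, col=3), (row=1, col=7), (row=2, col=2), (row=3, col=1), (row=4, col=0)
  Distance 11: (row=0, col=3), (row=0, col=7), (row=1, col=2), (row=2, col=1), (row=3, col=0)
  Distance 12: (row=0, col=2), (row=1, col=1), (row=2, col=0)
  Distance 13: (row=0, col=1), (row=1, col=0)
  Distance 14: (row=0, col=0)
Total reachable: 80 (grid has 80 open cells total)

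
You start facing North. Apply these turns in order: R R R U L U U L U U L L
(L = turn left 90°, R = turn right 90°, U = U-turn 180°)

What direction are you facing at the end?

Answer: Final heading: East

Derivation:
Start: North
  R (right (90° clockwise)) -> East
  R (right (90° clockwise)) -> South
  R (right (90° clockwise)) -> West
  U (U-turn (180°)) -> East
  L (left (90° counter-clockwise)) -> North
  U (U-turn (180°)) -> South
  U (U-turn (180°)) -> North
  L (left (90° counter-clockwise)) -> West
  U (U-turn (180°)) -> East
  U (U-turn (180°)) -> West
  L (left (90° counter-clockwise)) -> South
  L (left (90° counter-clockwise)) -> East
Final: East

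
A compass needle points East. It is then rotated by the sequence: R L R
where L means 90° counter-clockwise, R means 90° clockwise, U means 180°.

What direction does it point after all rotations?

Answer: Final heading: South

Derivation:
Start: East
  R (right (90° clockwise)) -> South
  L (left (90° counter-clockwise)) -> East
  R (right (90° clockwise)) -> South
Final: South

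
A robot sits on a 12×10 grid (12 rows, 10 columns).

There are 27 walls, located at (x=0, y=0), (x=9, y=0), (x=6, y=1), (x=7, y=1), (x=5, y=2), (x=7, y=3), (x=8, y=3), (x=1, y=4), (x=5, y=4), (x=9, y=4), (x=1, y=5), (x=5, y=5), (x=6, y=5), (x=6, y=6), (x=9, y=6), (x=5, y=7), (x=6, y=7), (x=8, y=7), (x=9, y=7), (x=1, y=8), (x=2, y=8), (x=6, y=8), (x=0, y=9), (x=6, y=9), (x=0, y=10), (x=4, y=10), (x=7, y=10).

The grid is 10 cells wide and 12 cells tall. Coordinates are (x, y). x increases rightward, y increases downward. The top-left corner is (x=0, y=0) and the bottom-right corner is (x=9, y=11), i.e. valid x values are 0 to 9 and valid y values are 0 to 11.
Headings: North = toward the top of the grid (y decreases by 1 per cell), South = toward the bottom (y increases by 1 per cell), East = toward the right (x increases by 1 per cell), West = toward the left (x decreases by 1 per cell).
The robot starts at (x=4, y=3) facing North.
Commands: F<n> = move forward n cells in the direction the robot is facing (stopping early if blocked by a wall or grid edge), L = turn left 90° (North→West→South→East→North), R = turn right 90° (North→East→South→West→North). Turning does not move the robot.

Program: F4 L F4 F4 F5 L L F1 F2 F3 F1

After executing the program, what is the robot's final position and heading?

Start: (x=4, y=3), facing North
  F4: move forward 3/4 (blocked), now at (x=4, y=0)
  L: turn left, now facing West
  F4: move forward 3/4 (blocked), now at (x=1, y=0)
  F4: move forward 0/4 (blocked), now at (x=1, y=0)
  F5: move forward 0/5 (blocked), now at (x=1, y=0)
  L: turn left, now facing South
  L: turn left, now facing East
  F1: move forward 1, now at (x=2, y=0)
  F2: move forward 2, now at (x=4, y=0)
  F3: move forward 3, now at (x=7, y=0)
  F1: move forward 1, now at (x=8, y=0)
Final: (x=8, y=0), facing East

Answer: Final position: (x=8, y=0), facing East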